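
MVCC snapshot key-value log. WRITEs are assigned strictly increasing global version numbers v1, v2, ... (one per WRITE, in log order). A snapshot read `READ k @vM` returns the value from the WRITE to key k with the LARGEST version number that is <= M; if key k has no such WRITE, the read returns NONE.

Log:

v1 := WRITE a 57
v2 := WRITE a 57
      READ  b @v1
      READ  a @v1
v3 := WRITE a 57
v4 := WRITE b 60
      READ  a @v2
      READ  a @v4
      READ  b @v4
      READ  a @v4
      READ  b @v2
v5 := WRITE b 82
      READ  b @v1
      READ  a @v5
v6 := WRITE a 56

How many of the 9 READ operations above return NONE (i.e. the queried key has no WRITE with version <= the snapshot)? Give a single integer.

Answer: 3

Derivation:
v1: WRITE a=57  (a history now [(1, 57)])
v2: WRITE a=57  (a history now [(1, 57), (2, 57)])
READ b @v1: history=[] -> no version <= 1 -> NONE
READ a @v1: history=[(1, 57), (2, 57)] -> pick v1 -> 57
v3: WRITE a=57  (a history now [(1, 57), (2, 57), (3, 57)])
v4: WRITE b=60  (b history now [(4, 60)])
READ a @v2: history=[(1, 57), (2, 57), (3, 57)] -> pick v2 -> 57
READ a @v4: history=[(1, 57), (2, 57), (3, 57)] -> pick v3 -> 57
READ b @v4: history=[(4, 60)] -> pick v4 -> 60
READ a @v4: history=[(1, 57), (2, 57), (3, 57)] -> pick v3 -> 57
READ b @v2: history=[(4, 60)] -> no version <= 2 -> NONE
v5: WRITE b=82  (b history now [(4, 60), (5, 82)])
READ b @v1: history=[(4, 60), (5, 82)] -> no version <= 1 -> NONE
READ a @v5: history=[(1, 57), (2, 57), (3, 57)] -> pick v3 -> 57
v6: WRITE a=56  (a history now [(1, 57), (2, 57), (3, 57), (6, 56)])
Read results in order: ['NONE', '57', '57', '57', '60', '57', 'NONE', 'NONE', '57']
NONE count = 3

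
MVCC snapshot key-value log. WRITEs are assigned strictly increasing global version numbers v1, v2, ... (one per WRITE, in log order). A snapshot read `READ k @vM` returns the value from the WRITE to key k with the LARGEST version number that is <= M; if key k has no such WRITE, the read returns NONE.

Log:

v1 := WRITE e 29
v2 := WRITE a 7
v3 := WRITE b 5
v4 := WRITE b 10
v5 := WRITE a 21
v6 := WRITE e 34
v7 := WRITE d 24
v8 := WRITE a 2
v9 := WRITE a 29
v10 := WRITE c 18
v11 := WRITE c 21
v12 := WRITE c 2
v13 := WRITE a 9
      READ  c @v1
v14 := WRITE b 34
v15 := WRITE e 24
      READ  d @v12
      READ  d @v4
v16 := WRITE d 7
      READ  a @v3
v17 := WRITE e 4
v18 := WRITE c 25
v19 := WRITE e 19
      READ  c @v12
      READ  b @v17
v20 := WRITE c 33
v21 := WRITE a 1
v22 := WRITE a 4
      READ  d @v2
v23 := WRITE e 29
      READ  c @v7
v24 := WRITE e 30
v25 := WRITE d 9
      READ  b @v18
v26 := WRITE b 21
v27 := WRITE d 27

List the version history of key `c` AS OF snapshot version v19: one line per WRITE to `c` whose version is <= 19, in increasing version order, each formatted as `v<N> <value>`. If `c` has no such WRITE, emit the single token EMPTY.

Answer: v10 18
v11 21
v12 2
v18 25

Derivation:
Scan writes for key=c with version <= 19:
  v1 WRITE e 29 -> skip
  v2 WRITE a 7 -> skip
  v3 WRITE b 5 -> skip
  v4 WRITE b 10 -> skip
  v5 WRITE a 21 -> skip
  v6 WRITE e 34 -> skip
  v7 WRITE d 24 -> skip
  v8 WRITE a 2 -> skip
  v9 WRITE a 29 -> skip
  v10 WRITE c 18 -> keep
  v11 WRITE c 21 -> keep
  v12 WRITE c 2 -> keep
  v13 WRITE a 9 -> skip
  v14 WRITE b 34 -> skip
  v15 WRITE e 24 -> skip
  v16 WRITE d 7 -> skip
  v17 WRITE e 4 -> skip
  v18 WRITE c 25 -> keep
  v19 WRITE e 19 -> skip
  v20 WRITE c 33 -> drop (> snap)
  v21 WRITE a 1 -> skip
  v22 WRITE a 4 -> skip
  v23 WRITE e 29 -> skip
  v24 WRITE e 30 -> skip
  v25 WRITE d 9 -> skip
  v26 WRITE b 21 -> skip
  v27 WRITE d 27 -> skip
Collected: [(10, 18), (11, 21), (12, 2), (18, 25)]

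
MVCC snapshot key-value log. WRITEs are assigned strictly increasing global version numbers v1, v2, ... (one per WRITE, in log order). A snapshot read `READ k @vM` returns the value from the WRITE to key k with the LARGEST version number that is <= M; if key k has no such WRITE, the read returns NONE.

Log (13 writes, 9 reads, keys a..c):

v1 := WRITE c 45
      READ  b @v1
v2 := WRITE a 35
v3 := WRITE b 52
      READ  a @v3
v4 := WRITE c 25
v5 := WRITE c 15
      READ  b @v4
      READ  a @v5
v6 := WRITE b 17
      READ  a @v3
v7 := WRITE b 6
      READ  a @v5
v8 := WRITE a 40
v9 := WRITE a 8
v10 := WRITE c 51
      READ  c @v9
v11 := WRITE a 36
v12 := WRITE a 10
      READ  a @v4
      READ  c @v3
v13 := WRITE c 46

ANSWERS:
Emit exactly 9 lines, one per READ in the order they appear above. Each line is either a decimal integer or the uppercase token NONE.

Answer: NONE
35
52
35
35
35
15
35
45

Derivation:
v1: WRITE c=45  (c history now [(1, 45)])
READ b @v1: history=[] -> no version <= 1 -> NONE
v2: WRITE a=35  (a history now [(2, 35)])
v3: WRITE b=52  (b history now [(3, 52)])
READ a @v3: history=[(2, 35)] -> pick v2 -> 35
v4: WRITE c=25  (c history now [(1, 45), (4, 25)])
v5: WRITE c=15  (c history now [(1, 45), (4, 25), (5, 15)])
READ b @v4: history=[(3, 52)] -> pick v3 -> 52
READ a @v5: history=[(2, 35)] -> pick v2 -> 35
v6: WRITE b=17  (b history now [(3, 52), (6, 17)])
READ a @v3: history=[(2, 35)] -> pick v2 -> 35
v7: WRITE b=6  (b history now [(3, 52), (6, 17), (7, 6)])
READ a @v5: history=[(2, 35)] -> pick v2 -> 35
v8: WRITE a=40  (a history now [(2, 35), (8, 40)])
v9: WRITE a=8  (a history now [(2, 35), (8, 40), (9, 8)])
v10: WRITE c=51  (c history now [(1, 45), (4, 25), (5, 15), (10, 51)])
READ c @v9: history=[(1, 45), (4, 25), (5, 15), (10, 51)] -> pick v5 -> 15
v11: WRITE a=36  (a history now [(2, 35), (8, 40), (9, 8), (11, 36)])
v12: WRITE a=10  (a history now [(2, 35), (8, 40), (9, 8), (11, 36), (12, 10)])
READ a @v4: history=[(2, 35), (8, 40), (9, 8), (11, 36), (12, 10)] -> pick v2 -> 35
READ c @v3: history=[(1, 45), (4, 25), (5, 15), (10, 51)] -> pick v1 -> 45
v13: WRITE c=46  (c history now [(1, 45), (4, 25), (5, 15), (10, 51), (13, 46)])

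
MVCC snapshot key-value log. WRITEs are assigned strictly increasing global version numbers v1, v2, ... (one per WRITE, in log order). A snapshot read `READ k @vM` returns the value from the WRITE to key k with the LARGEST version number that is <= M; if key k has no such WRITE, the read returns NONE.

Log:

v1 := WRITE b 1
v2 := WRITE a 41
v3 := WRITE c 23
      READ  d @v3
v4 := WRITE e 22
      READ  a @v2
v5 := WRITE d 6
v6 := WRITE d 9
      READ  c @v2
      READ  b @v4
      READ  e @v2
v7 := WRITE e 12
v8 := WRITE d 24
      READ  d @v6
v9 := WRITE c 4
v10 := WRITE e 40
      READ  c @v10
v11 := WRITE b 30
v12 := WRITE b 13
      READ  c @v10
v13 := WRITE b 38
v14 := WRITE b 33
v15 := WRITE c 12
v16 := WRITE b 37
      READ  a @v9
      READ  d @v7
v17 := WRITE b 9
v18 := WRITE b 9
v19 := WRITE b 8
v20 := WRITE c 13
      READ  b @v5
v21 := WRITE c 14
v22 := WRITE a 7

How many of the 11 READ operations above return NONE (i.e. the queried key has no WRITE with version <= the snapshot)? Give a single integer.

Answer: 3

Derivation:
v1: WRITE b=1  (b history now [(1, 1)])
v2: WRITE a=41  (a history now [(2, 41)])
v3: WRITE c=23  (c history now [(3, 23)])
READ d @v3: history=[] -> no version <= 3 -> NONE
v4: WRITE e=22  (e history now [(4, 22)])
READ a @v2: history=[(2, 41)] -> pick v2 -> 41
v5: WRITE d=6  (d history now [(5, 6)])
v6: WRITE d=9  (d history now [(5, 6), (6, 9)])
READ c @v2: history=[(3, 23)] -> no version <= 2 -> NONE
READ b @v4: history=[(1, 1)] -> pick v1 -> 1
READ e @v2: history=[(4, 22)] -> no version <= 2 -> NONE
v7: WRITE e=12  (e history now [(4, 22), (7, 12)])
v8: WRITE d=24  (d history now [(5, 6), (6, 9), (8, 24)])
READ d @v6: history=[(5, 6), (6, 9), (8, 24)] -> pick v6 -> 9
v9: WRITE c=4  (c history now [(3, 23), (9, 4)])
v10: WRITE e=40  (e history now [(4, 22), (7, 12), (10, 40)])
READ c @v10: history=[(3, 23), (9, 4)] -> pick v9 -> 4
v11: WRITE b=30  (b history now [(1, 1), (11, 30)])
v12: WRITE b=13  (b history now [(1, 1), (11, 30), (12, 13)])
READ c @v10: history=[(3, 23), (9, 4)] -> pick v9 -> 4
v13: WRITE b=38  (b history now [(1, 1), (11, 30), (12, 13), (13, 38)])
v14: WRITE b=33  (b history now [(1, 1), (11, 30), (12, 13), (13, 38), (14, 33)])
v15: WRITE c=12  (c history now [(3, 23), (9, 4), (15, 12)])
v16: WRITE b=37  (b history now [(1, 1), (11, 30), (12, 13), (13, 38), (14, 33), (16, 37)])
READ a @v9: history=[(2, 41)] -> pick v2 -> 41
READ d @v7: history=[(5, 6), (6, 9), (8, 24)] -> pick v6 -> 9
v17: WRITE b=9  (b history now [(1, 1), (11, 30), (12, 13), (13, 38), (14, 33), (16, 37), (17, 9)])
v18: WRITE b=9  (b history now [(1, 1), (11, 30), (12, 13), (13, 38), (14, 33), (16, 37), (17, 9), (18, 9)])
v19: WRITE b=8  (b history now [(1, 1), (11, 30), (12, 13), (13, 38), (14, 33), (16, 37), (17, 9), (18, 9), (19, 8)])
v20: WRITE c=13  (c history now [(3, 23), (9, 4), (15, 12), (20, 13)])
READ b @v5: history=[(1, 1), (11, 30), (12, 13), (13, 38), (14, 33), (16, 37), (17, 9), (18, 9), (19, 8)] -> pick v1 -> 1
v21: WRITE c=14  (c history now [(3, 23), (9, 4), (15, 12), (20, 13), (21, 14)])
v22: WRITE a=7  (a history now [(2, 41), (22, 7)])
Read results in order: ['NONE', '41', 'NONE', '1', 'NONE', '9', '4', '4', '41', '9', '1']
NONE count = 3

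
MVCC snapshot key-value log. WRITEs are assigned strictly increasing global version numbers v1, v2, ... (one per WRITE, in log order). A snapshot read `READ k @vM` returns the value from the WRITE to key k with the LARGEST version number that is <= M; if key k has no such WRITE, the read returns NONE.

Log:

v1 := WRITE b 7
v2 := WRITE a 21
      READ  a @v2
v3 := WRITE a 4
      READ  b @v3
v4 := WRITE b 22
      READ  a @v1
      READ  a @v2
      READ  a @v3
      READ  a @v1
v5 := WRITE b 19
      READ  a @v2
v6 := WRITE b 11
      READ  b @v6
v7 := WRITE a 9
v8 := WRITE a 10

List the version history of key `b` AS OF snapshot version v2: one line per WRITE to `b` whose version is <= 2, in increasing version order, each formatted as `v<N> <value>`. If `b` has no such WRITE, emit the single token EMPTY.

Answer: v1 7

Derivation:
Scan writes for key=b with version <= 2:
  v1 WRITE b 7 -> keep
  v2 WRITE a 21 -> skip
  v3 WRITE a 4 -> skip
  v4 WRITE b 22 -> drop (> snap)
  v5 WRITE b 19 -> drop (> snap)
  v6 WRITE b 11 -> drop (> snap)
  v7 WRITE a 9 -> skip
  v8 WRITE a 10 -> skip
Collected: [(1, 7)]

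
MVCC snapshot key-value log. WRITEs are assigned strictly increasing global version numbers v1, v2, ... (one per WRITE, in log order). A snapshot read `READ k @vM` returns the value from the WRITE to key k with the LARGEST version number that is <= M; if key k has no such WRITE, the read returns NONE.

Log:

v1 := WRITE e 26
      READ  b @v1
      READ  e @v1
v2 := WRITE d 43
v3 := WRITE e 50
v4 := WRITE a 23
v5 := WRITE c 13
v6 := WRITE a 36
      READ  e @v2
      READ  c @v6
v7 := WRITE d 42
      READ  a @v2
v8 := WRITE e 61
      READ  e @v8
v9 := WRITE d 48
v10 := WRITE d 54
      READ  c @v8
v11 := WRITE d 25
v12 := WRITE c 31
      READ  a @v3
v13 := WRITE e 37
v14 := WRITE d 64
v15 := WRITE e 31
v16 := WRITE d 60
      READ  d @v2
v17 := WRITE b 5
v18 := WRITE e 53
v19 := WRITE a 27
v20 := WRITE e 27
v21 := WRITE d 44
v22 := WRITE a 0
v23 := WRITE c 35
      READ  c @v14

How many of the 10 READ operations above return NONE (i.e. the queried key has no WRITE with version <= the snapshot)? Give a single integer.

v1: WRITE e=26  (e history now [(1, 26)])
READ b @v1: history=[] -> no version <= 1 -> NONE
READ e @v1: history=[(1, 26)] -> pick v1 -> 26
v2: WRITE d=43  (d history now [(2, 43)])
v3: WRITE e=50  (e history now [(1, 26), (3, 50)])
v4: WRITE a=23  (a history now [(4, 23)])
v5: WRITE c=13  (c history now [(5, 13)])
v6: WRITE a=36  (a history now [(4, 23), (6, 36)])
READ e @v2: history=[(1, 26), (3, 50)] -> pick v1 -> 26
READ c @v6: history=[(5, 13)] -> pick v5 -> 13
v7: WRITE d=42  (d history now [(2, 43), (7, 42)])
READ a @v2: history=[(4, 23), (6, 36)] -> no version <= 2 -> NONE
v8: WRITE e=61  (e history now [(1, 26), (3, 50), (8, 61)])
READ e @v8: history=[(1, 26), (3, 50), (8, 61)] -> pick v8 -> 61
v9: WRITE d=48  (d history now [(2, 43), (7, 42), (9, 48)])
v10: WRITE d=54  (d history now [(2, 43), (7, 42), (9, 48), (10, 54)])
READ c @v8: history=[(5, 13)] -> pick v5 -> 13
v11: WRITE d=25  (d history now [(2, 43), (7, 42), (9, 48), (10, 54), (11, 25)])
v12: WRITE c=31  (c history now [(5, 13), (12, 31)])
READ a @v3: history=[(4, 23), (6, 36)] -> no version <= 3 -> NONE
v13: WRITE e=37  (e history now [(1, 26), (3, 50), (8, 61), (13, 37)])
v14: WRITE d=64  (d history now [(2, 43), (7, 42), (9, 48), (10, 54), (11, 25), (14, 64)])
v15: WRITE e=31  (e history now [(1, 26), (3, 50), (8, 61), (13, 37), (15, 31)])
v16: WRITE d=60  (d history now [(2, 43), (7, 42), (9, 48), (10, 54), (11, 25), (14, 64), (16, 60)])
READ d @v2: history=[(2, 43), (7, 42), (9, 48), (10, 54), (11, 25), (14, 64), (16, 60)] -> pick v2 -> 43
v17: WRITE b=5  (b history now [(17, 5)])
v18: WRITE e=53  (e history now [(1, 26), (3, 50), (8, 61), (13, 37), (15, 31), (18, 53)])
v19: WRITE a=27  (a history now [(4, 23), (6, 36), (19, 27)])
v20: WRITE e=27  (e history now [(1, 26), (3, 50), (8, 61), (13, 37), (15, 31), (18, 53), (20, 27)])
v21: WRITE d=44  (d history now [(2, 43), (7, 42), (9, 48), (10, 54), (11, 25), (14, 64), (16, 60), (21, 44)])
v22: WRITE a=0  (a history now [(4, 23), (6, 36), (19, 27), (22, 0)])
v23: WRITE c=35  (c history now [(5, 13), (12, 31), (23, 35)])
READ c @v14: history=[(5, 13), (12, 31), (23, 35)] -> pick v12 -> 31
Read results in order: ['NONE', '26', '26', '13', 'NONE', '61', '13', 'NONE', '43', '31']
NONE count = 3

Answer: 3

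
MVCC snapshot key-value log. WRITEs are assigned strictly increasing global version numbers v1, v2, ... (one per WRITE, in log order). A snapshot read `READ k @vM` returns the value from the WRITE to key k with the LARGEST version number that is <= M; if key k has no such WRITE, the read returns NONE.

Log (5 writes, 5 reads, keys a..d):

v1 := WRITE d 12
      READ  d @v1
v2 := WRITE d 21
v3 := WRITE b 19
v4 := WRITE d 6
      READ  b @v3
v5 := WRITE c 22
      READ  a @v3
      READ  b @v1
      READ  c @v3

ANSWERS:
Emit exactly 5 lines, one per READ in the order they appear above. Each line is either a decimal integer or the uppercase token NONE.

Answer: 12
19
NONE
NONE
NONE

Derivation:
v1: WRITE d=12  (d history now [(1, 12)])
READ d @v1: history=[(1, 12)] -> pick v1 -> 12
v2: WRITE d=21  (d history now [(1, 12), (2, 21)])
v3: WRITE b=19  (b history now [(3, 19)])
v4: WRITE d=6  (d history now [(1, 12), (2, 21), (4, 6)])
READ b @v3: history=[(3, 19)] -> pick v3 -> 19
v5: WRITE c=22  (c history now [(5, 22)])
READ a @v3: history=[] -> no version <= 3 -> NONE
READ b @v1: history=[(3, 19)] -> no version <= 1 -> NONE
READ c @v3: history=[(5, 22)] -> no version <= 3 -> NONE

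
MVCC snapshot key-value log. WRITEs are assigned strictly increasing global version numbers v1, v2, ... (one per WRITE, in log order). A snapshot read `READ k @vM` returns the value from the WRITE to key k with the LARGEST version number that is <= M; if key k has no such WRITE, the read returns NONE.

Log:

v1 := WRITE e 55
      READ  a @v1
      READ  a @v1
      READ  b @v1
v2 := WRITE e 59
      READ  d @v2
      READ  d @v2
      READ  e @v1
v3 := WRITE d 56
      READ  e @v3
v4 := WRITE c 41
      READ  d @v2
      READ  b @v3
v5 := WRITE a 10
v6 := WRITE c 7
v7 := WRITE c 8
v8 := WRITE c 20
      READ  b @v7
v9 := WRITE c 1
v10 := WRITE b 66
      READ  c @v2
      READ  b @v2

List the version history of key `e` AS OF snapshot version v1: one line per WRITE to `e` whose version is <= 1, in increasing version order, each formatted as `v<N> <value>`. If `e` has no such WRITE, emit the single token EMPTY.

Scan writes for key=e with version <= 1:
  v1 WRITE e 55 -> keep
  v2 WRITE e 59 -> drop (> snap)
  v3 WRITE d 56 -> skip
  v4 WRITE c 41 -> skip
  v5 WRITE a 10 -> skip
  v6 WRITE c 7 -> skip
  v7 WRITE c 8 -> skip
  v8 WRITE c 20 -> skip
  v9 WRITE c 1 -> skip
  v10 WRITE b 66 -> skip
Collected: [(1, 55)]

Answer: v1 55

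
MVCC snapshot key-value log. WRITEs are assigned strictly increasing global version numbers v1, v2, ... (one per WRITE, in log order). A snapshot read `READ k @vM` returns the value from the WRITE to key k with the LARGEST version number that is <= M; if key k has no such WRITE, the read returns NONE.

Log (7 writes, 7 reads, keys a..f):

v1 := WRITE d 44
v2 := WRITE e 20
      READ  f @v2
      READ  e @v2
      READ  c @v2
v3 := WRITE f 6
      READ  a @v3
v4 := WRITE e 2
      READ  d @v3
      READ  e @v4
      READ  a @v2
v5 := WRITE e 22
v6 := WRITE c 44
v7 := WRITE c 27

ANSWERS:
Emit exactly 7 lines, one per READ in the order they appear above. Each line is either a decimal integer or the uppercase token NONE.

Answer: NONE
20
NONE
NONE
44
2
NONE

Derivation:
v1: WRITE d=44  (d history now [(1, 44)])
v2: WRITE e=20  (e history now [(2, 20)])
READ f @v2: history=[] -> no version <= 2 -> NONE
READ e @v2: history=[(2, 20)] -> pick v2 -> 20
READ c @v2: history=[] -> no version <= 2 -> NONE
v3: WRITE f=6  (f history now [(3, 6)])
READ a @v3: history=[] -> no version <= 3 -> NONE
v4: WRITE e=2  (e history now [(2, 20), (4, 2)])
READ d @v3: history=[(1, 44)] -> pick v1 -> 44
READ e @v4: history=[(2, 20), (4, 2)] -> pick v4 -> 2
READ a @v2: history=[] -> no version <= 2 -> NONE
v5: WRITE e=22  (e history now [(2, 20), (4, 2), (5, 22)])
v6: WRITE c=44  (c history now [(6, 44)])
v7: WRITE c=27  (c history now [(6, 44), (7, 27)])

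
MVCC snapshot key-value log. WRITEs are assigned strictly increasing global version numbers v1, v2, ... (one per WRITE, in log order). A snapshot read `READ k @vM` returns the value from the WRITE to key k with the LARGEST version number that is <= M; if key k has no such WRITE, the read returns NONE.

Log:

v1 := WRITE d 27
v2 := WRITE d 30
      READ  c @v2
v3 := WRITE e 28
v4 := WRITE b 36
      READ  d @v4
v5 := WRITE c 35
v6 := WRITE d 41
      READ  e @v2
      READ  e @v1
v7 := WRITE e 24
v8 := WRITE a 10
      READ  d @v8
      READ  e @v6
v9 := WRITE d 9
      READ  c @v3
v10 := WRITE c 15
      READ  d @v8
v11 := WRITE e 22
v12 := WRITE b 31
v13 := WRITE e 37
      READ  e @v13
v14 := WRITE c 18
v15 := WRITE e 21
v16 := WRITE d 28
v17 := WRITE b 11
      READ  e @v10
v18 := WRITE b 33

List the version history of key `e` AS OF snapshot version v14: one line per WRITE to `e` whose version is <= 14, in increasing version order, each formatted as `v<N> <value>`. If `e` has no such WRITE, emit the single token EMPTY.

Scan writes for key=e with version <= 14:
  v1 WRITE d 27 -> skip
  v2 WRITE d 30 -> skip
  v3 WRITE e 28 -> keep
  v4 WRITE b 36 -> skip
  v5 WRITE c 35 -> skip
  v6 WRITE d 41 -> skip
  v7 WRITE e 24 -> keep
  v8 WRITE a 10 -> skip
  v9 WRITE d 9 -> skip
  v10 WRITE c 15 -> skip
  v11 WRITE e 22 -> keep
  v12 WRITE b 31 -> skip
  v13 WRITE e 37 -> keep
  v14 WRITE c 18 -> skip
  v15 WRITE e 21 -> drop (> snap)
  v16 WRITE d 28 -> skip
  v17 WRITE b 11 -> skip
  v18 WRITE b 33 -> skip
Collected: [(3, 28), (7, 24), (11, 22), (13, 37)]

Answer: v3 28
v7 24
v11 22
v13 37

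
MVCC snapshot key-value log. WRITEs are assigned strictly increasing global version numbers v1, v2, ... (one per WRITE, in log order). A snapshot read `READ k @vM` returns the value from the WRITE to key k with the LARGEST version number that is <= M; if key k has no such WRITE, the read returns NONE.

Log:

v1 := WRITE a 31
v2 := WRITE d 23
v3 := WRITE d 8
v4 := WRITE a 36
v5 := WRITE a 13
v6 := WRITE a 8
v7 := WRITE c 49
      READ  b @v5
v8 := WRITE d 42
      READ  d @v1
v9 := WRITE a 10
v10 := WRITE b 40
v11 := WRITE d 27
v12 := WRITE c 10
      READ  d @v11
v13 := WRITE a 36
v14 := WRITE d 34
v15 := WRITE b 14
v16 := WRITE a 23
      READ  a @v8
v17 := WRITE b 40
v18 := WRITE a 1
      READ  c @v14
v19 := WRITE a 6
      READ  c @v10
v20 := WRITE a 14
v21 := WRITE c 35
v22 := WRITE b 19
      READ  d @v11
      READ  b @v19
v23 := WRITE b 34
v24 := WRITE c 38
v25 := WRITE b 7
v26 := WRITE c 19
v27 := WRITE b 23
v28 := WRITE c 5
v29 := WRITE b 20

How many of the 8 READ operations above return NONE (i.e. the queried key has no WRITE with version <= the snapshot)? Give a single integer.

Answer: 2

Derivation:
v1: WRITE a=31  (a history now [(1, 31)])
v2: WRITE d=23  (d history now [(2, 23)])
v3: WRITE d=8  (d history now [(2, 23), (3, 8)])
v4: WRITE a=36  (a history now [(1, 31), (4, 36)])
v5: WRITE a=13  (a history now [(1, 31), (4, 36), (5, 13)])
v6: WRITE a=8  (a history now [(1, 31), (4, 36), (5, 13), (6, 8)])
v7: WRITE c=49  (c history now [(7, 49)])
READ b @v5: history=[] -> no version <= 5 -> NONE
v8: WRITE d=42  (d history now [(2, 23), (3, 8), (8, 42)])
READ d @v1: history=[(2, 23), (3, 8), (8, 42)] -> no version <= 1 -> NONE
v9: WRITE a=10  (a history now [(1, 31), (4, 36), (5, 13), (6, 8), (9, 10)])
v10: WRITE b=40  (b history now [(10, 40)])
v11: WRITE d=27  (d history now [(2, 23), (3, 8), (8, 42), (11, 27)])
v12: WRITE c=10  (c history now [(7, 49), (12, 10)])
READ d @v11: history=[(2, 23), (3, 8), (8, 42), (11, 27)] -> pick v11 -> 27
v13: WRITE a=36  (a history now [(1, 31), (4, 36), (5, 13), (6, 8), (9, 10), (13, 36)])
v14: WRITE d=34  (d history now [(2, 23), (3, 8), (8, 42), (11, 27), (14, 34)])
v15: WRITE b=14  (b history now [(10, 40), (15, 14)])
v16: WRITE a=23  (a history now [(1, 31), (4, 36), (5, 13), (6, 8), (9, 10), (13, 36), (16, 23)])
READ a @v8: history=[(1, 31), (4, 36), (5, 13), (6, 8), (9, 10), (13, 36), (16, 23)] -> pick v6 -> 8
v17: WRITE b=40  (b history now [(10, 40), (15, 14), (17, 40)])
v18: WRITE a=1  (a history now [(1, 31), (4, 36), (5, 13), (6, 8), (9, 10), (13, 36), (16, 23), (18, 1)])
READ c @v14: history=[(7, 49), (12, 10)] -> pick v12 -> 10
v19: WRITE a=6  (a history now [(1, 31), (4, 36), (5, 13), (6, 8), (9, 10), (13, 36), (16, 23), (18, 1), (19, 6)])
READ c @v10: history=[(7, 49), (12, 10)] -> pick v7 -> 49
v20: WRITE a=14  (a history now [(1, 31), (4, 36), (5, 13), (6, 8), (9, 10), (13, 36), (16, 23), (18, 1), (19, 6), (20, 14)])
v21: WRITE c=35  (c history now [(7, 49), (12, 10), (21, 35)])
v22: WRITE b=19  (b history now [(10, 40), (15, 14), (17, 40), (22, 19)])
READ d @v11: history=[(2, 23), (3, 8), (8, 42), (11, 27), (14, 34)] -> pick v11 -> 27
READ b @v19: history=[(10, 40), (15, 14), (17, 40), (22, 19)] -> pick v17 -> 40
v23: WRITE b=34  (b history now [(10, 40), (15, 14), (17, 40), (22, 19), (23, 34)])
v24: WRITE c=38  (c history now [(7, 49), (12, 10), (21, 35), (24, 38)])
v25: WRITE b=7  (b history now [(10, 40), (15, 14), (17, 40), (22, 19), (23, 34), (25, 7)])
v26: WRITE c=19  (c history now [(7, 49), (12, 10), (21, 35), (24, 38), (26, 19)])
v27: WRITE b=23  (b history now [(10, 40), (15, 14), (17, 40), (22, 19), (23, 34), (25, 7), (27, 23)])
v28: WRITE c=5  (c history now [(7, 49), (12, 10), (21, 35), (24, 38), (26, 19), (28, 5)])
v29: WRITE b=20  (b history now [(10, 40), (15, 14), (17, 40), (22, 19), (23, 34), (25, 7), (27, 23), (29, 20)])
Read results in order: ['NONE', 'NONE', '27', '8', '10', '49', '27', '40']
NONE count = 2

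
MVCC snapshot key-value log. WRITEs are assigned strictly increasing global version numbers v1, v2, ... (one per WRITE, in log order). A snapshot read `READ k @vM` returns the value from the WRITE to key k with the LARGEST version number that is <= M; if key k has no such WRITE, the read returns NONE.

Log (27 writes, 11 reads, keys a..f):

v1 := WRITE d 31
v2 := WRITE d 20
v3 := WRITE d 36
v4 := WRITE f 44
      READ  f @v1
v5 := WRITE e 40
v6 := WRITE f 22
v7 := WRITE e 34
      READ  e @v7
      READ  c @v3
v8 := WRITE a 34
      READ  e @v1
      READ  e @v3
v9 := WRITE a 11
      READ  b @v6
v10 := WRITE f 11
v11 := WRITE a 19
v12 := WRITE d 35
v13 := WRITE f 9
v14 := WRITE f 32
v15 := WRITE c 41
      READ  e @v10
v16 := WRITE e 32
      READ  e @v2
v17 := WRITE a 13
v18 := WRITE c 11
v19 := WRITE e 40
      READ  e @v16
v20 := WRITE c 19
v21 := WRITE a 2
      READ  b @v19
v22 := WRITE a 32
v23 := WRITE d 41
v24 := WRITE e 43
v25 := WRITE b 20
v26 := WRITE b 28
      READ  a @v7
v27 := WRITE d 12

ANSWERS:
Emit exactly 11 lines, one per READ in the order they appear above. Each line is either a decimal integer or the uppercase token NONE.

Answer: NONE
34
NONE
NONE
NONE
NONE
34
NONE
32
NONE
NONE

Derivation:
v1: WRITE d=31  (d history now [(1, 31)])
v2: WRITE d=20  (d history now [(1, 31), (2, 20)])
v3: WRITE d=36  (d history now [(1, 31), (2, 20), (3, 36)])
v4: WRITE f=44  (f history now [(4, 44)])
READ f @v1: history=[(4, 44)] -> no version <= 1 -> NONE
v5: WRITE e=40  (e history now [(5, 40)])
v6: WRITE f=22  (f history now [(4, 44), (6, 22)])
v7: WRITE e=34  (e history now [(5, 40), (7, 34)])
READ e @v7: history=[(5, 40), (7, 34)] -> pick v7 -> 34
READ c @v3: history=[] -> no version <= 3 -> NONE
v8: WRITE a=34  (a history now [(8, 34)])
READ e @v1: history=[(5, 40), (7, 34)] -> no version <= 1 -> NONE
READ e @v3: history=[(5, 40), (7, 34)] -> no version <= 3 -> NONE
v9: WRITE a=11  (a history now [(8, 34), (9, 11)])
READ b @v6: history=[] -> no version <= 6 -> NONE
v10: WRITE f=11  (f history now [(4, 44), (6, 22), (10, 11)])
v11: WRITE a=19  (a history now [(8, 34), (9, 11), (11, 19)])
v12: WRITE d=35  (d history now [(1, 31), (2, 20), (3, 36), (12, 35)])
v13: WRITE f=9  (f history now [(4, 44), (6, 22), (10, 11), (13, 9)])
v14: WRITE f=32  (f history now [(4, 44), (6, 22), (10, 11), (13, 9), (14, 32)])
v15: WRITE c=41  (c history now [(15, 41)])
READ e @v10: history=[(5, 40), (7, 34)] -> pick v7 -> 34
v16: WRITE e=32  (e history now [(5, 40), (7, 34), (16, 32)])
READ e @v2: history=[(5, 40), (7, 34), (16, 32)] -> no version <= 2 -> NONE
v17: WRITE a=13  (a history now [(8, 34), (9, 11), (11, 19), (17, 13)])
v18: WRITE c=11  (c history now [(15, 41), (18, 11)])
v19: WRITE e=40  (e history now [(5, 40), (7, 34), (16, 32), (19, 40)])
READ e @v16: history=[(5, 40), (7, 34), (16, 32), (19, 40)] -> pick v16 -> 32
v20: WRITE c=19  (c history now [(15, 41), (18, 11), (20, 19)])
v21: WRITE a=2  (a history now [(8, 34), (9, 11), (11, 19), (17, 13), (21, 2)])
READ b @v19: history=[] -> no version <= 19 -> NONE
v22: WRITE a=32  (a history now [(8, 34), (9, 11), (11, 19), (17, 13), (21, 2), (22, 32)])
v23: WRITE d=41  (d history now [(1, 31), (2, 20), (3, 36), (12, 35), (23, 41)])
v24: WRITE e=43  (e history now [(5, 40), (7, 34), (16, 32), (19, 40), (24, 43)])
v25: WRITE b=20  (b history now [(25, 20)])
v26: WRITE b=28  (b history now [(25, 20), (26, 28)])
READ a @v7: history=[(8, 34), (9, 11), (11, 19), (17, 13), (21, 2), (22, 32)] -> no version <= 7 -> NONE
v27: WRITE d=12  (d history now [(1, 31), (2, 20), (3, 36), (12, 35), (23, 41), (27, 12)])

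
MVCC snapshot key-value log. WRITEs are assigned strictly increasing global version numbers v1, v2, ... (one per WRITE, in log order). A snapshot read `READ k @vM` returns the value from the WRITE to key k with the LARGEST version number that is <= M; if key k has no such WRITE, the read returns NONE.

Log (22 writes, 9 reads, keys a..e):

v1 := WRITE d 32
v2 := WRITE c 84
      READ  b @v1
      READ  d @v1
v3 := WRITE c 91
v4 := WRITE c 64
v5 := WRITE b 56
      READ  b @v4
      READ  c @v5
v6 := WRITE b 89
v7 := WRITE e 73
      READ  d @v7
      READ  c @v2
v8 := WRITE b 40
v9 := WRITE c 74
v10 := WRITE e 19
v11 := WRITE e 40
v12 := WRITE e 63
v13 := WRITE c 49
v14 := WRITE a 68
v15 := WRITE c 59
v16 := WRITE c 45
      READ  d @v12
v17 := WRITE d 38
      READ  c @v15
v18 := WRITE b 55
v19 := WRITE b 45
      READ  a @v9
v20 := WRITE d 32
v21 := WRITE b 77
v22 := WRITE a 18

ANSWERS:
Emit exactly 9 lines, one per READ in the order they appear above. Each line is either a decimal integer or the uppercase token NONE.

Answer: NONE
32
NONE
64
32
84
32
59
NONE

Derivation:
v1: WRITE d=32  (d history now [(1, 32)])
v2: WRITE c=84  (c history now [(2, 84)])
READ b @v1: history=[] -> no version <= 1 -> NONE
READ d @v1: history=[(1, 32)] -> pick v1 -> 32
v3: WRITE c=91  (c history now [(2, 84), (3, 91)])
v4: WRITE c=64  (c history now [(2, 84), (3, 91), (4, 64)])
v5: WRITE b=56  (b history now [(5, 56)])
READ b @v4: history=[(5, 56)] -> no version <= 4 -> NONE
READ c @v5: history=[(2, 84), (3, 91), (4, 64)] -> pick v4 -> 64
v6: WRITE b=89  (b history now [(5, 56), (6, 89)])
v7: WRITE e=73  (e history now [(7, 73)])
READ d @v7: history=[(1, 32)] -> pick v1 -> 32
READ c @v2: history=[(2, 84), (3, 91), (4, 64)] -> pick v2 -> 84
v8: WRITE b=40  (b history now [(5, 56), (6, 89), (8, 40)])
v9: WRITE c=74  (c history now [(2, 84), (3, 91), (4, 64), (9, 74)])
v10: WRITE e=19  (e history now [(7, 73), (10, 19)])
v11: WRITE e=40  (e history now [(7, 73), (10, 19), (11, 40)])
v12: WRITE e=63  (e history now [(7, 73), (10, 19), (11, 40), (12, 63)])
v13: WRITE c=49  (c history now [(2, 84), (3, 91), (4, 64), (9, 74), (13, 49)])
v14: WRITE a=68  (a history now [(14, 68)])
v15: WRITE c=59  (c history now [(2, 84), (3, 91), (4, 64), (9, 74), (13, 49), (15, 59)])
v16: WRITE c=45  (c history now [(2, 84), (3, 91), (4, 64), (9, 74), (13, 49), (15, 59), (16, 45)])
READ d @v12: history=[(1, 32)] -> pick v1 -> 32
v17: WRITE d=38  (d history now [(1, 32), (17, 38)])
READ c @v15: history=[(2, 84), (3, 91), (4, 64), (9, 74), (13, 49), (15, 59), (16, 45)] -> pick v15 -> 59
v18: WRITE b=55  (b history now [(5, 56), (6, 89), (8, 40), (18, 55)])
v19: WRITE b=45  (b history now [(5, 56), (6, 89), (8, 40), (18, 55), (19, 45)])
READ a @v9: history=[(14, 68)] -> no version <= 9 -> NONE
v20: WRITE d=32  (d history now [(1, 32), (17, 38), (20, 32)])
v21: WRITE b=77  (b history now [(5, 56), (6, 89), (8, 40), (18, 55), (19, 45), (21, 77)])
v22: WRITE a=18  (a history now [(14, 68), (22, 18)])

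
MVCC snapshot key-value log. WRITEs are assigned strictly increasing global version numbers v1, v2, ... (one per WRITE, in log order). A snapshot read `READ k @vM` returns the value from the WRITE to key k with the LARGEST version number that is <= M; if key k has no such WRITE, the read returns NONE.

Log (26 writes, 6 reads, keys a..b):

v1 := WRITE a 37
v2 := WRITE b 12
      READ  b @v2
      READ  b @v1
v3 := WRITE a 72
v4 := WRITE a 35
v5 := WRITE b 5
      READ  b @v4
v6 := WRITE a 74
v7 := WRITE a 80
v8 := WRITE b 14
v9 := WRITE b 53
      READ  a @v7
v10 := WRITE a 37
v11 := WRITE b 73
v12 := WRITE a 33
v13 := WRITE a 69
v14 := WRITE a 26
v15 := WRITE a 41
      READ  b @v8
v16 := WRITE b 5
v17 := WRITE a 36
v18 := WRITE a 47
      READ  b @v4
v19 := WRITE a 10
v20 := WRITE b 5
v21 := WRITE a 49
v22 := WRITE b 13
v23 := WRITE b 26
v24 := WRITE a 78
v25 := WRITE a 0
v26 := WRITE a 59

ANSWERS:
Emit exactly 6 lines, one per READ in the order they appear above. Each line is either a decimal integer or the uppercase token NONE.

v1: WRITE a=37  (a history now [(1, 37)])
v2: WRITE b=12  (b history now [(2, 12)])
READ b @v2: history=[(2, 12)] -> pick v2 -> 12
READ b @v1: history=[(2, 12)] -> no version <= 1 -> NONE
v3: WRITE a=72  (a history now [(1, 37), (3, 72)])
v4: WRITE a=35  (a history now [(1, 37), (3, 72), (4, 35)])
v5: WRITE b=5  (b history now [(2, 12), (5, 5)])
READ b @v4: history=[(2, 12), (5, 5)] -> pick v2 -> 12
v6: WRITE a=74  (a history now [(1, 37), (3, 72), (4, 35), (6, 74)])
v7: WRITE a=80  (a history now [(1, 37), (3, 72), (4, 35), (6, 74), (7, 80)])
v8: WRITE b=14  (b history now [(2, 12), (5, 5), (8, 14)])
v9: WRITE b=53  (b history now [(2, 12), (5, 5), (8, 14), (9, 53)])
READ a @v7: history=[(1, 37), (3, 72), (4, 35), (6, 74), (7, 80)] -> pick v7 -> 80
v10: WRITE a=37  (a history now [(1, 37), (3, 72), (4, 35), (6, 74), (7, 80), (10, 37)])
v11: WRITE b=73  (b history now [(2, 12), (5, 5), (8, 14), (9, 53), (11, 73)])
v12: WRITE a=33  (a history now [(1, 37), (3, 72), (4, 35), (6, 74), (7, 80), (10, 37), (12, 33)])
v13: WRITE a=69  (a history now [(1, 37), (3, 72), (4, 35), (6, 74), (7, 80), (10, 37), (12, 33), (13, 69)])
v14: WRITE a=26  (a history now [(1, 37), (3, 72), (4, 35), (6, 74), (7, 80), (10, 37), (12, 33), (13, 69), (14, 26)])
v15: WRITE a=41  (a history now [(1, 37), (3, 72), (4, 35), (6, 74), (7, 80), (10, 37), (12, 33), (13, 69), (14, 26), (15, 41)])
READ b @v8: history=[(2, 12), (5, 5), (8, 14), (9, 53), (11, 73)] -> pick v8 -> 14
v16: WRITE b=5  (b history now [(2, 12), (5, 5), (8, 14), (9, 53), (11, 73), (16, 5)])
v17: WRITE a=36  (a history now [(1, 37), (3, 72), (4, 35), (6, 74), (7, 80), (10, 37), (12, 33), (13, 69), (14, 26), (15, 41), (17, 36)])
v18: WRITE a=47  (a history now [(1, 37), (3, 72), (4, 35), (6, 74), (7, 80), (10, 37), (12, 33), (13, 69), (14, 26), (15, 41), (17, 36), (18, 47)])
READ b @v4: history=[(2, 12), (5, 5), (8, 14), (9, 53), (11, 73), (16, 5)] -> pick v2 -> 12
v19: WRITE a=10  (a history now [(1, 37), (3, 72), (4, 35), (6, 74), (7, 80), (10, 37), (12, 33), (13, 69), (14, 26), (15, 41), (17, 36), (18, 47), (19, 10)])
v20: WRITE b=5  (b history now [(2, 12), (5, 5), (8, 14), (9, 53), (11, 73), (16, 5), (20, 5)])
v21: WRITE a=49  (a history now [(1, 37), (3, 72), (4, 35), (6, 74), (7, 80), (10, 37), (12, 33), (13, 69), (14, 26), (15, 41), (17, 36), (18, 47), (19, 10), (21, 49)])
v22: WRITE b=13  (b history now [(2, 12), (5, 5), (8, 14), (9, 53), (11, 73), (16, 5), (20, 5), (22, 13)])
v23: WRITE b=26  (b history now [(2, 12), (5, 5), (8, 14), (9, 53), (11, 73), (16, 5), (20, 5), (22, 13), (23, 26)])
v24: WRITE a=78  (a history now [(1, 37), (3, 72), (4, 35), (6, 74), (7, 80), (10, 37), (12, 33), (13, 69), (14, 26), (15, 41), (17, 36), (18, 47), (19, 10), (21, 49), (24, 78)])
v25: WRITE a=0  (a history now [(1, 37), (3, 72), (4, 35), (6, 74), (7, 80), (10, 37), (12, 33), (13, 69), (14, 26), (15, 41), (17, 36), (18, 47), (19, 10), (21, 49), (24, 78), (25, 0)])
v26: WRITE a=59  (a history now [(1, 37), (3, 72), (4, 35), (6, 74), (7, 80), (10, 37), (12, 33), (13, 69), (14, 26), (15, 41), (17, 36), (18, 47), (19, 10), (21, 49), (24, 78), (25, 0), (26, 59)])

Answer: 12
NONE
12
80
14
12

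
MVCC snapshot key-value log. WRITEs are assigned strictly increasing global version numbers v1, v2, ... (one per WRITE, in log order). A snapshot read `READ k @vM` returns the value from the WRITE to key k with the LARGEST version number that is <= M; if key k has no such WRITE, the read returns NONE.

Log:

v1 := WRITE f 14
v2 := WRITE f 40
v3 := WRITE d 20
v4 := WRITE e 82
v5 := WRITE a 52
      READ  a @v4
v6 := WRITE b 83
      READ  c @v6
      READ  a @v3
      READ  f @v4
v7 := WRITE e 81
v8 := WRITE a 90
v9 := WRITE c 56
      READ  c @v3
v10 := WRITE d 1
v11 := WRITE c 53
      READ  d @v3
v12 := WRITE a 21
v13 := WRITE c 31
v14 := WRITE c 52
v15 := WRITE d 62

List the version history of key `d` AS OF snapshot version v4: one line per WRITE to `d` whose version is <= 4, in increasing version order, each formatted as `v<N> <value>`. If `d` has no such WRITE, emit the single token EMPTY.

Scan writes for key=d with version <= 4:
  v1 WRITE f 14 -> skip
  v2 WRITE f 40 -> skip
  v3 WRITE d 20 -> keep
  v4 WRITE e 82 -> skip
  v5 WRITE a 52 -> skip
  v6 WRITE b 83 -> skip
  v7 WRITE e 81 -> skip
  v8 WRITE a 90 -> skip
  v9 WRITE c 56 -> skip
  v10 WRITE d 1 -> drop (> snap)
  v11 WRITE c 53 -> skip
  v12 WRITE a 21 -> skip
  v13 WRITE c 31 -> skip
  v14 WRITE c 52 -> skip
  v15 WRITE d 62 -> drop (> snap)
Collected: [(3, 20)]

Answer: v3 20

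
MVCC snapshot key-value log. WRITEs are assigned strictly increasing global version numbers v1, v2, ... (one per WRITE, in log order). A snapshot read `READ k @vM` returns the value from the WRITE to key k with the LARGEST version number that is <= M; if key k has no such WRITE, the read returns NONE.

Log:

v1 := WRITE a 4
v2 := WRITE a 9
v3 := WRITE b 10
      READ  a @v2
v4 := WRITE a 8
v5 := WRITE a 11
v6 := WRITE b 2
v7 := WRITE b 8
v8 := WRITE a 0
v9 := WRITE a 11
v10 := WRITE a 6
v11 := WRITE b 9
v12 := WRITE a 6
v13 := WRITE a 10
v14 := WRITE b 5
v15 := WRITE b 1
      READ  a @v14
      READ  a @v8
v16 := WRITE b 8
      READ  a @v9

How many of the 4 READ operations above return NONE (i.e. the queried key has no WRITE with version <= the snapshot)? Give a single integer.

Answer: 0

Derivation:
v1: WRITE a=4  (a history now [(1, 4)])
v2: WRITE a=9  (a history now [(1, 4), (2, 9)])
v3: WRITE b=10  (b history now [(3, 10)])
READ a @v2: history=[(1, 4), (2, 9)] -> pick v2 -> 9
v4: WRITE a=8  (a history now [(1, 4), (2, 9), (4, 8)])
v5: WRITE a=11  (a history now [(1, 4), (2, 9), (4, 8), (5, 11)])
v6: WRITE b=2  (b history now [(3, 10), (6, 2)])
v7: WRITE b=8  (b history now [(3, 10), (6, 2), (7, 8)])
v8: WRITE a=0  (a history now [(1, 4), (2, 9), (4, 8), (5, 11), (8, 0)])
v9: WRITE a=11  (a history now [(1, 4), (2, 9), (4, 8), (5, 11), (8, 0), (9, 11)])
v10: WRITE a=6  (a history now [(1, 4), (2, 9), (4, 8), (5, 11), (8, 0), (9, 11), (10, 6)])
v11: WRITE b=9  (b history now [(3, 10), (6, 2), (7, 8), (11, 9)])
v12: WRITE a=6  (a history now [(1, 4), (2, 9), (4, 8), (5, 11), (8, 0), (9, 11), (10, 6), (12, 6)])
v13: WRITE a=10  (a history now [(1, 4), (2, 9), (4, 8), (5, 11), (8, 0), (9, 11), (10, 6), (12, 6), (13, 10)])
v14: WRITE b=5  (b history now [(3, 10), (6, 2), (7, 8), (11, 9), (14, 5)])
v15: WRITE b=1  (b history now [(3, 10), (6, 2), (7, 8), (11, 9), (14, 5), (15, 1)])
READ a @v14: history=[(1, 4), (2, 9), (4, 8), (5, 11), (8, 0), (9, 11), (10, 6), (12, 6), (13, 10)] -> pick v13 -> 10
READ a @v8: history=[(1, 4), (2, 9), (4, 8), (5, 11), (8, 0), (9, 11), (10, 6), (12, 6), (13, 10)] -> pick v8 -> 0
v16: WRITE b=8  (b history now [(3, 10), (6, 2), (7, 8), (11, 9), (14, 5), (15, 1), (16, 8)])
READ a @v9: history=[(1, 4), (2, 9), (4, 8), (5, 11), (8, 0), (9, 11), (10, 6), (12, 6), (13, 10)] -> pick v9 -> 11
Read results in order: ['9', '10', '0', '11']
NONE count = 0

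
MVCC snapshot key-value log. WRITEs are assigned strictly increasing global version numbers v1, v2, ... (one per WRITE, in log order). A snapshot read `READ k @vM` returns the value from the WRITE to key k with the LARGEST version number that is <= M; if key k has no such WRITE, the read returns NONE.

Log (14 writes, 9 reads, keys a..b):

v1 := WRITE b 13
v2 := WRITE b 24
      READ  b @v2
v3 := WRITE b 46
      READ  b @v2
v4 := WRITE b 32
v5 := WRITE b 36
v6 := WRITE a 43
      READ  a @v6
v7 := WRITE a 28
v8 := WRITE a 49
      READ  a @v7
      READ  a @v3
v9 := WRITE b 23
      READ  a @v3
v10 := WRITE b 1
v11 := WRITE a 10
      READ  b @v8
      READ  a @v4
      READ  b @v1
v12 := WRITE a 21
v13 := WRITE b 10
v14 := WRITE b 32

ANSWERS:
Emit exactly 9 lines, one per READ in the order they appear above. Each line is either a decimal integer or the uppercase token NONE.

Answer: 24
24
43
28
NONE
NONE
36
NONE
13

Derivation:
v1: WRITE b=13  (b history now [(1, 13)])
v2: WRITE b=24  (b history now [(1, 13), (2, 24)])
READ b @v2: history=[(1, 13), (2, 24)] -> pick v2 -> 24
v3: WRITE b=46  (b history now [(1, 13), (2, 24), (3, 46)])
READ b @v2: history=[(1, 13), (2, 24), (3, 46)] -> pick v2 -> 24
v4: WRITE b=32  (b history now [(1, 13), (2, 24), (3, 46), (4, 32)])
v5: WRITE b=36  (b history now [(1, 13), (2, 24), (3, 46), (4, 32), (5, 36)])
v6: WRITE a=43  (a history now [(6, 43)])
READ a @v6: history=[(6, 43)] -> pick v6 -> 43
v7: WRITE a=28  (a history now [(6, 43), (7, 28)])
v8: WRITE a=49  (a history now [(6, 43), (7, 28), (8, 49)])
READ a @v7: history=[(6, 43), (7, 28), (8, 49)] -> pick v7 -> 28
READ a @v3: history=[(6, 43), (7, 28), (8, 49)] -> no version <= 3 -> NONE
v9: WRITE b=23  (b history now [(1, 13), (2, 24), (3, 46), (4, 32), (5, 36), (9, 23)])
READ a @v3: history=[(6, 43), (7, 28), (8, 49)] -> no version <= 3 -> NONE
v10: WRITE b=1  (b history now [(1, 13), (2, 24), (3, 46), (4, 32), (5, 36), (9, 23), (10, 1)])
v11: WRITE a=10  (a history now [(6, 43), (7, 28), (8, 49), (11, 10)])
READ b @v8: history=[(1, 13), (2, 24), (3, 46), (4, 32), (5, 36), (9, 23), (10, 1)] -> pick v5 -> 36
READ a @v4: history=[(6, 43), (7, 28), (8, 49), (11, 10)] -> no version <= 4 -> NONE
READ b @v1: history=[(1, 13), (2, 24), (3, 46), (4, 32), (5, 36), (9, 23), (10, 1)] -> pick v1 -> 13
v12: WRITE a=21  (a history now [(6, 43), (7, 28), (8, 49), (11, 10), (12, 21)])
v13: WRITE b=10  (b history now [(1, 13), (2, 24), (3, 46), (4, 32), (5, 36), (9, 23), (10, 1), (13, 10)])
v14: WRITE b=32  (b history now [(1, 13), (2, 24), (3, 46), (4, 32), (5, 36), (9, 23), (10, 1), (13, 10), (14, 32)])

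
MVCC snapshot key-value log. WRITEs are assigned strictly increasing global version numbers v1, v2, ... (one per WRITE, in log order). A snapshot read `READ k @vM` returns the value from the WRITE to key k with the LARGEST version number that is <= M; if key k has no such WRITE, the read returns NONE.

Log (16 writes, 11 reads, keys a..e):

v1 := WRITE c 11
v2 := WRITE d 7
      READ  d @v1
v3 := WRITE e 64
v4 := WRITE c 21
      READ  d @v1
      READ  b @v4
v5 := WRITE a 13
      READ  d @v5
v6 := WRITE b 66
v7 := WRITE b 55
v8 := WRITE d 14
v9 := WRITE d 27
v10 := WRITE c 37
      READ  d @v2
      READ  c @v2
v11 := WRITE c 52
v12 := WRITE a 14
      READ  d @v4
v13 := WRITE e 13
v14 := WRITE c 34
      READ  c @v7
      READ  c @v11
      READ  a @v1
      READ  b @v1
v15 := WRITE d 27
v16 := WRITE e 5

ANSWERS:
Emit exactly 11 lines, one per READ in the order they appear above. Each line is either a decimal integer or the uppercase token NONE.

v1: WRITE c=11  (c history now [(1, 11)])
v2: WRITE d=7  (d history now [(2, 7)])
READ d @v1: history=[(2, 7)] -> no version <= 1 -> NONE
v3: WRITE e=64  (e history now [(3, 64)])
v4: WRITE c=21  (c history now [(1, 11), (4, 21)])
READ d @v1: history=[(2, 7)] -> no version <= 1 -> NONE
READ b @v4: history=[] -> no version <= 4 -> NONE
v5: WRITE a=13  (a history now [(5, 13)])
READ d @v5: history=[(2, 7)] -> pick v2 -> 7
v6: WRITE b=66  (b history now [(6, 66)])
v7: WRITE b=55  (b history now [(6, 66), (7, 55)])
v8: WRITE d=14  (d history now [(2, 7), (8, 14)])
v9: WRITE d=27  (d history now [(2, 7), (8, 14), (9, 27)])
v10: WRITE c=37  (c history now [(1, 11), (4, 21), (10, 37)])
READ d @v2: history=[(2, 7), (8, 14), (9, 27)] -> pick v2 -> 7
READ c @v2: history=[(1, 11), (4, 21), (10, 37)] -> pick v1 -> 11
v11: WRITE c=52  (c history now [(1, 11), (4, 21), (10, 37), (11, 52)])
v12: WRITE a=14  (a history now [(5, 13), (12, 14)])
READ d @v4: history=[(2, 7), (8, 14), (9, 27)] -> pick v2 -> 7
v13: WRITE e=13  (e history now [(3, 64), (13, 13)])
v14: WRITE c=34  (c history now [(1, 11), (4, 21), (10, 37), (11, 52), (14, 34)])
READ c @v7: history=[(1, 11), (4, 21), (10, 37), (11, 52), (14, 34)] -> pick v4 -> 21
READ c @v11: history=[(1, 11), (4, 21), (10, 37), (11, 52), (14, 34)] -> pick v11 -> 52
READ a @v1: history=[(5, 13), (12, 14)] -> no version <= 1 -> NONE
READ b @v1: history=[(6, 66), (7, 55)] -> no version <= 1 -> NONE
v15: WRITE d=27  (d history now [(2, 7), (8, 14), (9, 27), (15, 27)])
v16: WRITE e=5  (e history now [(3, 64), (13, 13), (16, 5)])

Answer: NONE
NONE
NONE
7
7
11
7
21
52
NONE
NONE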